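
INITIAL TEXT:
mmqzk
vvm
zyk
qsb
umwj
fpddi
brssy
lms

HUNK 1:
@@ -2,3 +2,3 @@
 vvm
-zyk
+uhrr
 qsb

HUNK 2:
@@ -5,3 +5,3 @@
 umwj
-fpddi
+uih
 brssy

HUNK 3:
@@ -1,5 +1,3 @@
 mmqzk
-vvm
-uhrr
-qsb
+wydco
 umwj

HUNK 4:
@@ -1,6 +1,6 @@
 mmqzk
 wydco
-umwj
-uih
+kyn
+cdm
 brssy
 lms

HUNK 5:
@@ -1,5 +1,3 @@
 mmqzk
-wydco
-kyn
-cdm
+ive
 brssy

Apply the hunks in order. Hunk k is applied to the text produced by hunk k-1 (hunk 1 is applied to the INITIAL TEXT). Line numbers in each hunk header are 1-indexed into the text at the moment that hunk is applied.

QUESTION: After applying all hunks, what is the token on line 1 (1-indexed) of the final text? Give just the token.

Answer: mmqzk

Derivation:
Hunk 1: at line 2 remove [zyk] add [uhrr] -> 8 lines: mmqzk vvm uhrr qsb umwj fpddi brssy lms
Hunk 2: at line 5 remove [fpddi] add [uih] -> 8 lines: mmqzk vvm uhrr qsb umwj uih brssy lms
Hunk 3: at line 1 remove [vvm,uhrr,qsb] add [wydco] -> 6 lines: mmqzk wydco umwj uih brssy lms
Hunk 4: at line 1 remove [umwj,uih] add [kyn,cdm] -> 6 lines: mmqzk wydco kyn cdm brssy lms
Hunk 5: at line 1 remove [wydco,kyn,cdm] add [ive] -> 4 lines: mmqzk ive brssy lms
Final line 1: mmqzk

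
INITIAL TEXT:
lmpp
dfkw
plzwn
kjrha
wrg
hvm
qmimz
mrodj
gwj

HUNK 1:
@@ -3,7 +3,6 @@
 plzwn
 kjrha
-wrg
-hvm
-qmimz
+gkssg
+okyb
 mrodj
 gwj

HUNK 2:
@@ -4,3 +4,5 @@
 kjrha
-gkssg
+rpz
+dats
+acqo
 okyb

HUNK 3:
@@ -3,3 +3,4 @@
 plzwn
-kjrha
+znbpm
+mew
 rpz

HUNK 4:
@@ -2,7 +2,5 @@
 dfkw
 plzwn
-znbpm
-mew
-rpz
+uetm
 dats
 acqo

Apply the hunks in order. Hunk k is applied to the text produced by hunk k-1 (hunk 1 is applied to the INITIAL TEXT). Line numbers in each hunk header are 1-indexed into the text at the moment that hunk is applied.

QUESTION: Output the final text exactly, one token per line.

Answer: lmpp
dfkw
plzwn
uetm
dats
acqo
okyb
mrodj
gwj

Derivation:
Hunk 1: at line 3 remove [wrg,hvm,qmimz] add [gkssg,okyb] -> 8 lines: lmpp dfkw plzwn kjrha gkssg okyb mrodj gwj
Hunk 2: at line 4 remove [gkssg] add [rpz,dats,acqo] -> 10 lines: lmpp dfkw plzwn kjrha rpz dats acqo okyb mrodj gwj
Hunk 3: at line 3 remove [kjrha] add [znbpm,mew] -> 11 lines: lmpp dfkw plzwn znbpm mew rpz dats acqo okyb mrodj gwj
Hunk 4: at line 2 remove [znbpm,mew,rpz] add [uetm] -> 9 lines: lmpp dfkw plzwn uetm dats acqo okyb mrodj gwj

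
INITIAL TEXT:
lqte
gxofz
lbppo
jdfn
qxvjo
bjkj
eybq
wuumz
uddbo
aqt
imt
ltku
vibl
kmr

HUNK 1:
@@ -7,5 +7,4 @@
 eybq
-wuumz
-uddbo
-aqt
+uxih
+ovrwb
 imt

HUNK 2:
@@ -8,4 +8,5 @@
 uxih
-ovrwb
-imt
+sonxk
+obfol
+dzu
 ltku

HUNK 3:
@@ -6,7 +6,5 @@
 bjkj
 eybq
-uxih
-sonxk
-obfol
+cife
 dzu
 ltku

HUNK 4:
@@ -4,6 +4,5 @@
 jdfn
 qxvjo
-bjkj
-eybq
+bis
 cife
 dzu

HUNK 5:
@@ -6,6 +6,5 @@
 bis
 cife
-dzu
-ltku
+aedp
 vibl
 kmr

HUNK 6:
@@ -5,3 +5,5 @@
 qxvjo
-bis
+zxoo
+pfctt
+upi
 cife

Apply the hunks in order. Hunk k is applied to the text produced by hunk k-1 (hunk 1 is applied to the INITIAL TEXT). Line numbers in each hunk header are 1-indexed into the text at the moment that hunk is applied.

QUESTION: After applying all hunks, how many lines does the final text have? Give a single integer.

Hunk 1: at line 7 remove [wuumz,uddbo,aqt] add [uxih,ovrwb] -> 13 lines: lqte gxofz lbppo jdfn qxvjo bjkj eybq uxih ovrwb imt ltku vibl kmr
Hunk 2: at line 8 remove [ovrwb,imt] add [sonxk,obfol,dzu] -> 14 lines: lqte gxofz lbppo jdfn qxvjo bjkj eybq uxih sonxk obfol dzu ltku vibl kmr
Hunk 3: at line 6 remove [uxih,sonxk,obfol] add [cife] -> 12 lines: lqte gxofz lbppo jdfn qxvjo bjkj eybq cife dzu ltku vibl kmr
Hunk 4: at line 4 remove [bjkj,eybq] add [bis] -> 11 lines: lqte gxofz lbppo jdfn qxvjo bis cife dzu ltku vibl kmr
Hunk 5: at line 6 remove [dzu,ltku] add [aedp] -> 10 lines: lqte gxofz lbppo jdfn qxvjo bis cife aedp vibl kmr
Hunk 6: at line 5 remove [bis] add [zxoo,pfctt,upi] -> 12 lines: lqte gxofz lbppo jdfn qxvjo zxoo pfctt upi cife aedp vibl kmr
Final line count: 12

Answer: 12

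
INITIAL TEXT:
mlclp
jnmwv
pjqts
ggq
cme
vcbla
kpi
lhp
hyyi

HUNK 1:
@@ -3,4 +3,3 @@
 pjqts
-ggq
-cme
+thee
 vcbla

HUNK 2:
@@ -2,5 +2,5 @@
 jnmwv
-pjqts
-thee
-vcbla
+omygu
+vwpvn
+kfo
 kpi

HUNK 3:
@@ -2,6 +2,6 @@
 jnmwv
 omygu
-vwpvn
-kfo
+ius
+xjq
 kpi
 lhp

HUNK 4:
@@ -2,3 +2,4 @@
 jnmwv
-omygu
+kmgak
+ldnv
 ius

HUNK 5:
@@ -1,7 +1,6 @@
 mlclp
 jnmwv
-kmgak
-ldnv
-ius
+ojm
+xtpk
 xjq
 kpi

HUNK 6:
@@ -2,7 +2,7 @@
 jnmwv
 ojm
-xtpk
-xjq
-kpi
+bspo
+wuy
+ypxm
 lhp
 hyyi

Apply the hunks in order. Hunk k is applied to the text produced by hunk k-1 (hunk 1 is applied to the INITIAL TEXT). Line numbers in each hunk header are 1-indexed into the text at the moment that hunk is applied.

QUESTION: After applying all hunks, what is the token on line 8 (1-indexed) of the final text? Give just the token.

Hunk 1: at line 3 remove [ggq,cme] add [thee] -> 8 lines: mlclp jnmwv pjqts thee vcbla kpi lhp hyyi
Hunk 2: at line 2 remove [pjqts,thee,vcbla] add [omygu,vwpvn,kfo] -> 8 lines: mlclp jnmwv omygu vwpvn kfo kpi lhp hyyi
Hunk 3: at line 2 remove [vwpvn,kfo] add [ius,xjq] -> 8 lines: mlclp jnmwv omygu ius xjq kpi lhp hyyi
Hunk 4: at line 2 remove [omygu] add [kmgak,ldnv] -> 9 lines: mlclp jnmwv kmgak ldnv ius xjq kpi lhp hyyi
Hunk 5: at line 1 remove [kmgak,ldnv,ius] add [ojm,xtpk] -> 8 lines: mlclp jnmwv ojm xtpk xjq kpi lhp hyyi
Hunk 6: at line 2 remove [xtpk,xjq,kpi] add [bspo,wuy,ypxm] -> 8 lines: mlclp jnmwv ojm bspo wuy ypxm lhp hyyi
Final line 8: hyyi

Answer: hyyi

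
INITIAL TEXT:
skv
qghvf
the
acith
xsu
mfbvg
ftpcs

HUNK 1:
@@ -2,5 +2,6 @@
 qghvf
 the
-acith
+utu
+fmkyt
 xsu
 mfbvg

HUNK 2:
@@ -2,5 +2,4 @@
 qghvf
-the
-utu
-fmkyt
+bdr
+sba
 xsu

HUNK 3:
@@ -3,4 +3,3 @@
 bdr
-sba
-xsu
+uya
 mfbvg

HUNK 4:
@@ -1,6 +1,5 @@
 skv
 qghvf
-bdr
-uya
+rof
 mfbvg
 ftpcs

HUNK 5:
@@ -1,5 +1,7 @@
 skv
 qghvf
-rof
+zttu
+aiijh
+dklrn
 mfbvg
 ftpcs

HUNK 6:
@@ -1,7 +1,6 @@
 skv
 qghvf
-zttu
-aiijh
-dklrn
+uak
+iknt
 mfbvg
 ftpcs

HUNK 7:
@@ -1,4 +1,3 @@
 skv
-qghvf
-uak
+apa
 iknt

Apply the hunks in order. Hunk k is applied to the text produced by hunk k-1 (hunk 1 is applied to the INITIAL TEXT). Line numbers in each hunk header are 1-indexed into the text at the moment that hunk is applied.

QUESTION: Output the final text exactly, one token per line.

Answer: skv
apa
iknt
mfbvg
ftpcs

Derivation:
Hunk 1: at line 2 remove [acith] add [utu,fmkyt] -> 8 lines: skv qghvf the utu fmkyt xsu mfbvg ftpcs
Hunk 2: at line 2 remove [the,utu,fmkyt] add [bdr,sba] -> 7 lines: skv qghvf bdr sba xsu mfbvg ftpcs
Hunk 3: at line 3 remove [sba,xsu] add [uya] -> 6 lines: skv qghvf bdr uya mfbvg ftpcs
Hunk 4: at line 1 remove [bdr,uya] add [rof] -> 5 lines: skv qghvf rof mfbvg ftpcs
Hunk 5: at line 1 remove [rof] add [zttu,aiijh,dklrn] -> 7 lines: skv qghvf zttu aiijh dklrn mfbvg ftpcs
Hunk 6: at line 1 remove [zttu,aiijh,dklrn] add [uak,iknt] -> 6 lines: skv qghvf uak iknt mfbvg ftpcs
Hunk 7: at line 1 remove [qghvf,uak] add [apa] -> 5 lines: skv apa iknt mfbvg ftpcs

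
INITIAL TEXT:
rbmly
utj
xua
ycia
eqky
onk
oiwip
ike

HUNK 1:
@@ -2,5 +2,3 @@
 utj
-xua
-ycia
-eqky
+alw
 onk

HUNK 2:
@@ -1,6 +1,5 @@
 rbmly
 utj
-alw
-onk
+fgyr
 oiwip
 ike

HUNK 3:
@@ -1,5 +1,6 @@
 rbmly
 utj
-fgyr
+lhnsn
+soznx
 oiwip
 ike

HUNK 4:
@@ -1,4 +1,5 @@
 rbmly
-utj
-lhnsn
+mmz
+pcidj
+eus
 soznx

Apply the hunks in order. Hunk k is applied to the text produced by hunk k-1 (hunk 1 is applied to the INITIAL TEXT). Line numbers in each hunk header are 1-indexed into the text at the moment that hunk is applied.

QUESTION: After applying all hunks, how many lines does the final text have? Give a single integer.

Answer: 7

Derivation:
Hunk 1: at line 2 remove [xua,ycia,eqky] add [alw] -> 6 lines: rbmly utj alw onk oiwip ike
Hunk 2: at line 1 remove [alw,onk] add [fgyr] -> 5 lines: rbmly utj fgyr oiwip ike
Hunk 3: at line 1 remove [fgyr] add [lhnsn,soznx] -> 6 lines: rbmly utj lhnsn soznx oiwip ike
Hunk 4: at line 1 remove [utj,lhnsn] add [mmz,pcidj,eus] -> 7 lines: rbmly mmz pcidj eus soznx oiwip ike
Final line count: 7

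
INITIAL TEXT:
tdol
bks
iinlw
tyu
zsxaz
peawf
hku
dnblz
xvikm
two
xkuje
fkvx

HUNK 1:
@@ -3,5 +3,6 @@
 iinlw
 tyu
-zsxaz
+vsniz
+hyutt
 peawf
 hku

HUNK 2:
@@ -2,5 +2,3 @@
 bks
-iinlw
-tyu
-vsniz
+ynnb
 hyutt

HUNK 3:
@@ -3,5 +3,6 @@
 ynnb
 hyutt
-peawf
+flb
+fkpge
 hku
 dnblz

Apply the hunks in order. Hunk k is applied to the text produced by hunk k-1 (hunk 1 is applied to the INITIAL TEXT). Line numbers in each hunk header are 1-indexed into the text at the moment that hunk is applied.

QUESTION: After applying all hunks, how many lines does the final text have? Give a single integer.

Hunk 1: at line 3 remove [zsxaz] add [vsniz,hyutt] -> 13 lines: tdol bks iinlw tyu vsniz hyutt peawf hku dnblz xvikm two xkuje fkvx
Hunk 2: at line 2 remove [iinlw,tyu,vsniz] add [ynnb] -> 11 lines: tdol bks ynnb hyutt peawf hku dnblz xvikm two xkuje fkvx
Hunk 3: at line 3 remove [peawf] add [flb,fkpge] -> 12 lines: tdol bks ynnb hyutt flb fkpge hku dnblz xvikm two xkuje fkvx
Final line count: 12

Answer: 12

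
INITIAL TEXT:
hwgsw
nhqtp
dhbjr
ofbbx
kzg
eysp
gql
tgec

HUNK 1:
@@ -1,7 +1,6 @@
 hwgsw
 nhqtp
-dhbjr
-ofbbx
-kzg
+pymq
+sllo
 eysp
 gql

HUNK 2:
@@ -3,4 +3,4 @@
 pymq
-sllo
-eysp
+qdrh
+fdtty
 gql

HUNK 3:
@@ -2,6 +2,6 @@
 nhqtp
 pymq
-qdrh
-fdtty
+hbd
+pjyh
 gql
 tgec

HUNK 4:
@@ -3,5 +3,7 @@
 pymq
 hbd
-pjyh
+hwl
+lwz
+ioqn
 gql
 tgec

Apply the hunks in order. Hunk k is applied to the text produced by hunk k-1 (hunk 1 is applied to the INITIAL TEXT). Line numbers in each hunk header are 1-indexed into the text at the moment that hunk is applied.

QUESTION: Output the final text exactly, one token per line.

Answer: hwgsw
nhqtp
pymq
hbd
hwl
lwz
ioqn
gql
tgec

Derivation:
Hunk 1: at line 1 remove [dhbjr,ofbbx,kzg] add [pymq,sllo] -> 7 lines: hwgsw nhqtp pymq sllo eysp gql tgec
Hunk 2: at line 3 remove [sllo,eysp] add [qdrh,fdtty] -> 7 lines: hwgsw nhqtp pymq qdrh fdtty gql tgec
Hunk 3: at line 2 remove [qdrh,fdtty] add [hbd,pjyh] -> 7 lines: hwgsw nhqtp pymq hbd pjyh gql tgec
Hunk 4: at line 3 remove [pjyh] add [hwl,lwz,ioqn] -> 9 lines: hwgsw nhqtp pymq hbd hwl lwz ioqn gql tgec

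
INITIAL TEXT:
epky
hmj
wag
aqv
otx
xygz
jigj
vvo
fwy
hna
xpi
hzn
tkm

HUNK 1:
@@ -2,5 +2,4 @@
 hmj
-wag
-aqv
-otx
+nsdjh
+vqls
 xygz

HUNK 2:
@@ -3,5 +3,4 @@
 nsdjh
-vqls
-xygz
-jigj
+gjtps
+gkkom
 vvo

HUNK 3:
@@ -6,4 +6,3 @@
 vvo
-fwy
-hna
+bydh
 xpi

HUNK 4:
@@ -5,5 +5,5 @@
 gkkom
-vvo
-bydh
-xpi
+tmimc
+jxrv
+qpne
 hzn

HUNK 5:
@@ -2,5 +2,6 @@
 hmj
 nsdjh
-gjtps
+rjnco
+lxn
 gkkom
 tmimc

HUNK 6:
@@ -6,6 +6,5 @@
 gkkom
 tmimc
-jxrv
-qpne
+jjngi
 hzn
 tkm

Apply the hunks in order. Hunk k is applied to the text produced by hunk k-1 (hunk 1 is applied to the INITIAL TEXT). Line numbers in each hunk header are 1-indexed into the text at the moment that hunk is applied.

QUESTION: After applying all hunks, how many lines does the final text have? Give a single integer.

Hunk 1: at line 2 remove [wag,aqv,otx] add [nsdjh,vqls] -> 12 lines: epky hmj nsdjh vqls xygz jigj vvo fwy hna xpi hzn tkm
Hunk 2: at line 3 remove [vqls,xygz,jigj] add [gjtps,gkkom] -> 11 lines: epky hmj nsdjh gjtps gkkom vvo fwy hna xpi hzn tkm
Hunk 3: at line 6 remove [fwy,hna] add [bydh] -> 10 lines: epky hmj nsdjh gjtps gkkom vvo bydh xpi hzn tkm
Hunk 4: at line 5 remove [vvo,bydh,xpi] add [tmimc,jxrv,qpne] -> 10 lines: epky hmj nsdjh gjtps gkkom tmimc jxrv qpne hzn tkm
Hunk 5: at line 2 remove [gjtps] add [rjnco,lxn] -> 11 lines: epky hmj nsdjh rjnco lxn gkkom tmimc jxrv qpne hzn tkm
Hunk 6: at line 6 remove [jxrv,qpne] add [jjngi] -> 10 lines: epky hmj nsdjh rjnco lxn gkkom tmimc jjngi hzn tkm
Final line count: 10

Answer: 10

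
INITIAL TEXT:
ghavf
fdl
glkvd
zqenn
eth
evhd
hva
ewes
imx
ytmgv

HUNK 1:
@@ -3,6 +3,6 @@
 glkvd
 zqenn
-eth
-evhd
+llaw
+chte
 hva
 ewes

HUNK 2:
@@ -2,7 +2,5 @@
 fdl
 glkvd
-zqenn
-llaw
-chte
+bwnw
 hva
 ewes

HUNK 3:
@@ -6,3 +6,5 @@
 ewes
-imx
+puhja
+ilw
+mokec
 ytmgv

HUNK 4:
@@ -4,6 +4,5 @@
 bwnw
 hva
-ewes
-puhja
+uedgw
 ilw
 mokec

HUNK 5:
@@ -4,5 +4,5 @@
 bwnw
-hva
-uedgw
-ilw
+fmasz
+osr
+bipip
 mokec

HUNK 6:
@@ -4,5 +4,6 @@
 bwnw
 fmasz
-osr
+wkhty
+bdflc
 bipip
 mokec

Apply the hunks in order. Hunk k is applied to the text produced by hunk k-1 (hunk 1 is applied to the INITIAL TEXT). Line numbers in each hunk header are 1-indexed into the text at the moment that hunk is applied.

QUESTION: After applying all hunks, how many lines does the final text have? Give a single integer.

Hunk 1: at line 3 remove [eth,evhd] add [llaw,chte] -> 10 lines: ghavf fdl glkvd zqenn llaw chte hva ewes imx ytmgv
Hunk 2: at line 2 remove [zqenn,llaw,chte] add [bwnw] -> 8 lines: ghavf fdl glkvd bwnw hva ewes imx ytmgv
Hunk 3: at line 6 remove [imx] add [puhja,ilw,mokec] -> 10 lines: ghavf fdl glkvd bwnw hva ewes puhja ilw mokec ytmgv
Hunk 4: at line 4 remove [ewes,puhja] add [uedgw] -> 9 lines: ghavf fdl glkvd bwnw hva uedgw ilw mokec ytmgv
Hunk 5: at line 4 remove [hva,uedgw,ilw] add [fmasz,osr,bipip] -> 9 lines: ghavf fdl glkvd bwnw fmasz osr bipip mokec ytmgv
Hunk 6: at line 4 remove [osr] add [wkhty,bdflc] -> 10 lines: ghavf fdl glkvd bwnw fmasz wkhty bdflc bipip mokec ytmgv
Final line count: 10

Answer: 10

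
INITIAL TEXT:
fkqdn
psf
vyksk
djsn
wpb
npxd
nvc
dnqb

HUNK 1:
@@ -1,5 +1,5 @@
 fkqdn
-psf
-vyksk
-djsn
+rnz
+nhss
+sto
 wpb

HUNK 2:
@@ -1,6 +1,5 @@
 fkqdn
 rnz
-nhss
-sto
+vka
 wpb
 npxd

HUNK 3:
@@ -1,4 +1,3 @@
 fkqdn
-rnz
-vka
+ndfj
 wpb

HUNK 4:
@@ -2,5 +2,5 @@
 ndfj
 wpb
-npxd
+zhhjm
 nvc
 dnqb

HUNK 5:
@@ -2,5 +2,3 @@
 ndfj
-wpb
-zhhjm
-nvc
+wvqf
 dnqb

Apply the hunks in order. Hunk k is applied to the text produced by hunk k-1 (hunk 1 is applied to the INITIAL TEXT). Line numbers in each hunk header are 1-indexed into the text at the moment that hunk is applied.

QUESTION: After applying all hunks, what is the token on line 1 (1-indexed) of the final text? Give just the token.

Hunk 1: at line 1 remove [psf,vyksk,djsn] add [rnz,nhss,sto] -> 8 lines: fkqdn rnz nhss sto wpb npxd nvc dnqb
Hunk 2: at line 1 remove [nhss,sto] add [vka] -> 7 lines: fkqdn rnz vka wpb npxd nvc dnqb
Hunk 3: at line 1 remove [rnz,vka] add [ndfj] -> 6 lines: fkqdn ndfj wpb npxd nvc dnqb
Hunk 4: at line 2 remove [npxd] add [zhhjm] -> 6 lines: fkqdn ndfj wpb zhhjm nvc dnqb
Hunk 5: at line 2 remove [wpb,zhhjm,nvc] add [wvqf] -> 4 lines: fkqdn ndfj wvqf dnqb
Final line 1: fkqdn

Answer: fkqdn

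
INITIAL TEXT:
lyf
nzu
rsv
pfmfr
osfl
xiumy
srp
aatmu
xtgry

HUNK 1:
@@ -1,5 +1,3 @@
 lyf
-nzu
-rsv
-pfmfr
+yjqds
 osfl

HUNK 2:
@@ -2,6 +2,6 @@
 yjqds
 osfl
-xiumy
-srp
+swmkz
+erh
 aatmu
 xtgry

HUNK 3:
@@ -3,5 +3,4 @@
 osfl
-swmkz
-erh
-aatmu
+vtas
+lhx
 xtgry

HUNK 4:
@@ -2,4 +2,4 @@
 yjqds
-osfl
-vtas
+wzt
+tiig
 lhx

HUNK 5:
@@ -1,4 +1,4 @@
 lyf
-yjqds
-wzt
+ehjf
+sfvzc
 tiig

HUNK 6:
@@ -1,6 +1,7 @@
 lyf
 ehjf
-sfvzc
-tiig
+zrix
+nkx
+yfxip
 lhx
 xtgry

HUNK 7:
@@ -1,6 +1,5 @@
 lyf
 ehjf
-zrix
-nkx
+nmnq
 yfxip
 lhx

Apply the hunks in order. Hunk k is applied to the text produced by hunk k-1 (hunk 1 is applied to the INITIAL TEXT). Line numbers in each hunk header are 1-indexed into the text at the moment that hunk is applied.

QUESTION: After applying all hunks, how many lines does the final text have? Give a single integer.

Answer: 6

Derivation:
Hunk 1: at line 1 remove [nzu,rsv,pfmfr] add [yjqds] -> 7 lines: lyf yjqds osfl xiumy srp aatmu xtgry
Hunk 2: at line 2 remove [xiumy,srp] add [swmkz,erh] -> 7 lines: lyf yjqds osfl swmkz erh aatmu xtgry
Hunk 3: at line 3 remove [swmkz,erh,aatmu] add [vtas,lhx] -> 6 lines: lyf yjqds osfl vtas lhx xtgry
Hunk 4: at line 2 remove [osfl,vtas] add [wzt,tiig] -> 6 lines: lyf yjqds wzt tiig lhx xtgry
Hunk 5: at line 1 remove [yjqds,wzt] add [ehjf,sfvzc] -> 6 lines: lyf ehjf sfvzc tiig lhx xtgry
Hunk 6: at line 1 remove [sfvzc,tiig] add [zrix,nkx,yfxip] -> 7 lines: lyf ehjf zrix nkx yfxip lhx xtgry
Hunk 7: at line 1 remove [zrix,nkx] add [nmnq] -> 6 lines: lyf ehjf nmnq yfxip lhx xtgry
Final line count: 6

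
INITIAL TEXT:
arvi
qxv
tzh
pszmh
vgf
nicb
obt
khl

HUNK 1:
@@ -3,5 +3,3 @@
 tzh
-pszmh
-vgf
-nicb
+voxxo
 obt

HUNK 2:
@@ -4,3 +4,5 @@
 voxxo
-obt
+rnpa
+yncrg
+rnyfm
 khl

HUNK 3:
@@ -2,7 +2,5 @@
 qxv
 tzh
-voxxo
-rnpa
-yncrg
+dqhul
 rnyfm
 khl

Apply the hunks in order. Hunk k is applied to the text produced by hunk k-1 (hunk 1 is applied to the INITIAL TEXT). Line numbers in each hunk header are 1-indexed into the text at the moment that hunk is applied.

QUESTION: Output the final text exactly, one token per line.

Hunk 1: at line 3 remove [pszmh,vgf,nicb] add [voxxo] -> 6 lines: arvi qxv tzh voxxo obt khl
Hunk 2: at line 4 remove [obt] add [rnpa,yncrg,rnyfm] -> 8 lines: arvi qxv tzh voxxo rnpa yncrg rnyfm khl
Hunk 3: at line 2 remove [voxxo,rnpa,yncrg] add [dqhul] -> 6 lines: arvi qxv tzh dqhul rnyfm khl

Answer: arvi
qxv
tzh
dqhul
rnyfm
khl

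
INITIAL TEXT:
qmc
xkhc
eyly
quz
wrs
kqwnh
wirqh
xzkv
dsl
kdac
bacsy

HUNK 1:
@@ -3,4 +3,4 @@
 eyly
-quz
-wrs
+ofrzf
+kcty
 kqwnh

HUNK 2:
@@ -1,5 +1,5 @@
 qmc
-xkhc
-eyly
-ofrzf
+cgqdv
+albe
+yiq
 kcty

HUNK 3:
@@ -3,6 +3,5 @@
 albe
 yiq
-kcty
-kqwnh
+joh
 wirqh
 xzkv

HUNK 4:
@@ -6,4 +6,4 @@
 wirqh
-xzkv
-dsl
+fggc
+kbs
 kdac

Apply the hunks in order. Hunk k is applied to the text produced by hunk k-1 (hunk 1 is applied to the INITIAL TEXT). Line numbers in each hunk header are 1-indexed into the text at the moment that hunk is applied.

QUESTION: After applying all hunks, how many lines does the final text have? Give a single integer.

Answer: 10

Derivation:
Hunk 1: at line 3 remove [quz,wrs] add [ofrzf,kcty] -> 11 lines: qmc xkhc eyly ofrzf kcty kqwnh wirqh xzkv dsl kdac bacsy
Hunk 2: at line 1 remove [xkhc,eyly,ofrzf] add [cgqdv,albe,yiq] -> 11 lines: qmc cgqdv albe yiq kcty kqwnh wirqh xzkv dsl kdac bacsy
Hunk 3: at line 3 remove [kcty,kqwnh] add [joh] -> 10 lines: qmc cgqdv albe yiq joh wirqh xzkv dsl kdac bacsy
Hunk 4: at line 6 remove [xzkv,dsl] add [fggc,kbs] -> 10 lines: qmc cgqdv albe yiq joh wirqh fggc kbs kdac bacsy
Final line count: 10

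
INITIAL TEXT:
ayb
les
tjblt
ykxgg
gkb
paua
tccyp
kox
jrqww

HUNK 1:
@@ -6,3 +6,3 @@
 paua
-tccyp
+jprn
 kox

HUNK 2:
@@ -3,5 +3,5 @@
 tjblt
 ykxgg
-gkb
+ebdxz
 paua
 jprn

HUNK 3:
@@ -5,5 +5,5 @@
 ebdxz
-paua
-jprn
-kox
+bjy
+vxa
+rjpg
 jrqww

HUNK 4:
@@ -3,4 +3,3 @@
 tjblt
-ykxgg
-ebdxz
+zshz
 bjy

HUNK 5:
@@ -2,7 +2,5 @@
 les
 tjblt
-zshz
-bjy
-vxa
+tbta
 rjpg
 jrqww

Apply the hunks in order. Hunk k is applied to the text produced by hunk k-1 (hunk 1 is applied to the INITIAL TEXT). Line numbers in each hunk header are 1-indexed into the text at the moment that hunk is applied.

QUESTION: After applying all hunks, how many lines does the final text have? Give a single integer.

Hunk 1: at line 6 remove [tccyp] add [jprn] -> 9 lines: ayb les tjblt ykxgg gkb paua jprn kox jrqww
Hunk 2: at line 3 remove [gkb] add [ebdxz] -> 9 lines: ayb les tjblt ykxgg ebdxz paua jprn kox jrqww
Hunk 3: at line 5 remove [paua,jprn,kox] add [bjy,vxa,rjpg] -> 9 lines: ayb les tjblt ykxgg ebdxz bjy vxa rjpg jrqww
Hunk 4: at line 3 remove [ykxgg,ebdxz] add [zshz] -> 8 lines: ayb les tjblt zshz bjy vxa rjpg jrqww
Hunk 5: at line 2 remove [zshz,bjy,vxa] add [tbta] -> 6 lines: ayb les tjblt tbta rjpg jrqww
Final line count: 6

Answer: 6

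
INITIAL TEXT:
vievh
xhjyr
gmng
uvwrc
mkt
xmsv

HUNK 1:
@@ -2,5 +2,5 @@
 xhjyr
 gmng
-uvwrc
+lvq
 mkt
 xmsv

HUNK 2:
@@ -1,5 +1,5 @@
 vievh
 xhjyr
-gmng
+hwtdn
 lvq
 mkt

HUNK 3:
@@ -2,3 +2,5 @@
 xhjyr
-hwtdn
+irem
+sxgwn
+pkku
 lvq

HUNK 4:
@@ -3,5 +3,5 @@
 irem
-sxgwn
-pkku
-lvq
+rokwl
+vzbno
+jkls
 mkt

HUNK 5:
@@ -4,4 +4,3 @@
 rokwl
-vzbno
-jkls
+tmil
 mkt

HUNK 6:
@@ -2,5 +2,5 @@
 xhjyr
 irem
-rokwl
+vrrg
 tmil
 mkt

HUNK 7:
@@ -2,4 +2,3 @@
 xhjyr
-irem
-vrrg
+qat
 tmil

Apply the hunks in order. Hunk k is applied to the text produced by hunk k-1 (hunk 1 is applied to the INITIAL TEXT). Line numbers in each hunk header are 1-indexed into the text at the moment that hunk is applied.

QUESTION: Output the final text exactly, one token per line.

Hunk 1: at line 2 remove [uvwrc] add [lvq] -> 6 lines: vievh xhjyr gmng lvq mkt xmsv
Hunk 2: at line 1 remove [gmng] add [hwtdn] -> 6 lines: vievh xhjyr hwtdn lvq mkt xmsv
Hunk 3: at line 2 remove [hwtdn] add [irem,sxgwn,pkku] -> 8 lines: vievh xhjyr irem sxgwn pkku lvq mkt xmsv
Hunk 4: at line 3 remove [sxgwn,pkku,lvq] add [rokwl,vzbno,jkls] -> 8 lines: vievh xhjyr irem rokwl vzbno jkls mkt xmsv
Hunk 5: at line 4 remove [vzbno,jkls] add [tmil] -> 7 lines: vievh xhjyr irem rokwl tmil mkt xmsv
Hunk 6: at line 2 remove [rokwl] add [vrrg] -> 7 lines: vievh xhjyr irem vrrg tmil mkt xmsv
Hunk 7: at line 2 remove [irem,vrrg] add [qat] -> 6 lines: vievh xhjyr qat tmil mkt xmsv

Answer: vievh
xhjyr
qat
tmil
mkt
xmsv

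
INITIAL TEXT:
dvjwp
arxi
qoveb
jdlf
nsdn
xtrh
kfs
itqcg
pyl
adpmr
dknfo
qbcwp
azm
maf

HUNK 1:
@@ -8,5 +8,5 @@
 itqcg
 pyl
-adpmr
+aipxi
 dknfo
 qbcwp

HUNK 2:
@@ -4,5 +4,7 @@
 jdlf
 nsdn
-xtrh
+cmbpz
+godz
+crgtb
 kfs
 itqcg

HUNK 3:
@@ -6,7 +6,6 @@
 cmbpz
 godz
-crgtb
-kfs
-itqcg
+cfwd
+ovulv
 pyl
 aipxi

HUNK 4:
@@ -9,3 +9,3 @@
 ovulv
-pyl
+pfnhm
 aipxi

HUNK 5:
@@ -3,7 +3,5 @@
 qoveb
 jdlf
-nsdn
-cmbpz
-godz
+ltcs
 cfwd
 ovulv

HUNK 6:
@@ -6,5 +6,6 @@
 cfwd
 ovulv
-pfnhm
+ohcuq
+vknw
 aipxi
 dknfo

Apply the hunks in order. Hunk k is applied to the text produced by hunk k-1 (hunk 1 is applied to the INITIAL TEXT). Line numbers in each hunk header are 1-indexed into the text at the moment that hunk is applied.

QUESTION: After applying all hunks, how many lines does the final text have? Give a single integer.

Answer: 14

Derivation:
Hunk 1: at line 8 remove [adpmr] add [aipxi] -> 14 lines: dvjwp arxi qoveb jdlf nsdn xtrh kfs itqcg pyl aipxi dknfo qbcwp azm maf
Hunk 2: at line 4 remove [xtrh] add [cmbpz,godz,crgtb] -> 16 lines: dvjwp arxi qoveb jdlf nsdn cmbpz godz crgtb kfs itqcg pyl aipxi dknfo qbcwp azm maf
Hunk 3: at line 6 remove [crgtb,kfs,itqcg] add [cfwd,ovulv] -> 15 lines: dvjwp arxi qoveb jdlf nsdn cmbpz godz cfwd ovulv pyl aipxi dknfo qbcwp azm maf
Hunk 4: at line 9 remove [pyl] add [pfnhm] -> 15 lines: dvjwp arxi qoveb jdlf nsdn cmbpz godz cfwd ovulv pfnhm aipxi dknfo qbcwp azm maf
Hunk 5: at line 3 remove [nsdn,cmbpz,godz] add [ltcs] -> 13 lines: dvjwp arxi qoveb jdlf ltcs cfwd ovulv pfnhm aipxi dknfo qbcwp azm maf
Hunk 6: at line 6 remove [pfnhm] add [ohcuq,vknw] -> 14 lines: dvjwp arxi qoveb jdlf ltcs cfwd ovulv ohcuq vknw aipxi dknfo qbcwp azm maf
Final line count: 14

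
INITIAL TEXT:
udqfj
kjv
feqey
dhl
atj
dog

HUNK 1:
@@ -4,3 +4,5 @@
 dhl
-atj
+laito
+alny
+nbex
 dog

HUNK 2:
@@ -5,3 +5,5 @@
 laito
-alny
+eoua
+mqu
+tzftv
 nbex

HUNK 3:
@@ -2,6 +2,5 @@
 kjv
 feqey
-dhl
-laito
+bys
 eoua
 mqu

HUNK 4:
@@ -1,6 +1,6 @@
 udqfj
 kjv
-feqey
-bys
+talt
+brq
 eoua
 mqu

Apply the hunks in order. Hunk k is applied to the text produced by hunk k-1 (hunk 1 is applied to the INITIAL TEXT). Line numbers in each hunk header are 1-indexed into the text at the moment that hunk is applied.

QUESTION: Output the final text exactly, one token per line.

Hunk 1: at line 4 remove [atj] add [laito,alny,nbex] -> 8 lines: udqfj kjv feqey dhl laito alny nbex dog
Hunk 2: at line 5 remove [alny] add [eoua,mqu,tzftv] -> 10 lines: udqfj kjv feqey dhl laito eoua mqu tzftv nbex dog
Hunk 3: at line 2 remove [dhl,laito] add [bys] -> 9 lines: udqfj kjv feqey bys eoua mqu tzftv nbex dog
Hunk 4: at line 1 remove [feqey,bys] add [talt,brq] -> 9 lines: udqfj kjv talt brq eoua mqu tzftv nbex dog

Answer: udqfj
kjv
talt
brq
eoua
mqu
tzftv
nbex
dog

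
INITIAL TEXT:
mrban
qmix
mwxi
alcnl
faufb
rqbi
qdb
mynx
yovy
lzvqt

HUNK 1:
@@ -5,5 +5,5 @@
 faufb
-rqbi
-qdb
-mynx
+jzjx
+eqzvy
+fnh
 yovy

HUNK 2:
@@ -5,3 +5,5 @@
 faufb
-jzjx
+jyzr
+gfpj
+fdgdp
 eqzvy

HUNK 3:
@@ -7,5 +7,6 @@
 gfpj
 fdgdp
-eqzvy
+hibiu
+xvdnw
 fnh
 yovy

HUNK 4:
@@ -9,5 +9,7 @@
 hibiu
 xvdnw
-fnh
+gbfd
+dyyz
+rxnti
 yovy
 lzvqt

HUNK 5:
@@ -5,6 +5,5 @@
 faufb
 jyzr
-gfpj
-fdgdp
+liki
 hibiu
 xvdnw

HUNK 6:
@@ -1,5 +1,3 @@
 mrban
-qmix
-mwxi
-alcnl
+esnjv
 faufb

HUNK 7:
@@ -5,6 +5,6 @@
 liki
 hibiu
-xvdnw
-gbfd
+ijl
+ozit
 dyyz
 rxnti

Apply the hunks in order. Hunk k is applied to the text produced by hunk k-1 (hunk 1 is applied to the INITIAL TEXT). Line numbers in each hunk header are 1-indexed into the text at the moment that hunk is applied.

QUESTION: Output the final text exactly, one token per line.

Hunk 1: at line 5 remove [rqbi,qdb,mynx] add [jzjx,eqzvy,fnh] -> 10 lines: mrban qmix mwxi alcnl faufb jzjx eqzvy fnh yovy lzvqt
Hunk 2: at line 5 remove [jzjx] add [jyzr,gfpj,fdgdp] -> 12 lines: mrban qmix mwxi alcnl faufb jyzr gfpj fdgdp eqzvy fnh yovy lzvqt
Hunk 3: at line 7 remove [eqzvy] add [hibiu,xvdnw] -> 13 lines: mrban qmix mwxi alcnl faufb jyzr gfpj fdgdp hibiu xvdnw fnh yovy lzvqt
Hunk 4: at line 9 remove [fnh] add [gbfd,dyyz,rxnti] -> 15 lines: mrban qmix mwxi alcnl faufb jyzr gfpj fdgdp hibiu xvdnw gbfd dyyz rxnti yovy lzvqt
Hunk 5: at line 5 remove [gfpj,fdgdp] add [liki] -> 14 lines: mrban qmix mwxi alcnl faufb jyzr liki hibiu xvdnw gbfd dyyz rxnti yovy lzvqt
Hunk 6: at line 1 remove [qmix,mwxi,alcnl] add [esnjv] -> 12 lines: mrban esnjv faufb jyzr liki hibiu xvdnw gbfd dyyz rxnti yovy lzvqt
Hunk 7: at line 5 remove [xvdnw,gbfd] add [ijl,ozit] -> 12 lines: mrban esnjv faufb jyzr liki hibiu ijl ozit dyyz rxnti yovy lzvqt

Answer: mrban
esnjv
faufb
jyzr
liki
hibiu
ijl
ozit
dyyz
rxnti
yovy
lzvqt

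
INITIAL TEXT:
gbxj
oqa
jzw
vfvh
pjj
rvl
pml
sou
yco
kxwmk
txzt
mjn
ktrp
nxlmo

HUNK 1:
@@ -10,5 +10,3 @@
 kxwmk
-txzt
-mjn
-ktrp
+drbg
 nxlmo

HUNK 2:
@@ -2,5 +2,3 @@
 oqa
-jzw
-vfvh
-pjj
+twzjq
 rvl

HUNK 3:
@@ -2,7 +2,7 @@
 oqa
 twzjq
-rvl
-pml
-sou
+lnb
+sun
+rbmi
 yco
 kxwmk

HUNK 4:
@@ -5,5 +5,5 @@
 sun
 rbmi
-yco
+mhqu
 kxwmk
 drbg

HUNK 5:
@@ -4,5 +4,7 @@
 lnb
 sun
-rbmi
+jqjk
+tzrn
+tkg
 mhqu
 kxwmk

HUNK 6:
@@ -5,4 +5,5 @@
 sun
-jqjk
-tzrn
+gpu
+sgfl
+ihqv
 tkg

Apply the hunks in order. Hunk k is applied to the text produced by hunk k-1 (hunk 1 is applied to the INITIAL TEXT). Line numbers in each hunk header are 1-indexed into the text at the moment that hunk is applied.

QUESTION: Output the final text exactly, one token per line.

Hunk 1: at line 10 remove [txzt,mjn,ktrp] add [drbg] -> 12 lines: gbxj oqa jzw vfvh pjj rvl pml sou yco kxwmk drbg nxlmo
Hunk 2: at line 2 remove [jzw,vfvh,pjj] add [twzjq] -> 10 lines: gbxj oqa twzjq rvl pml sou yco kxwmk drbg nxlmo
Hunk 3: at line 2 remove [rvl,pml,sou] add [lnb,sun,rbmi] -> 10 lines: gbxj oqa twzjq lnb sun rbmi yco kxwmk drbg nxlmo
Hunk 4: at line 5 remove [yco] add [mhqu] -> 10 lines: gbxj oqa twzjq lnb sun rbmi mhqu kxwmk drbg nxlmo
Hunk 5: at line 4 remove [rbmi] add [jqjk,tzrn,tkg] -> 12 lines: gbxj oqa twzjq lnb sun jqjk tzrn tkg mhqu kxwmk drbg nxlmo
Hunk 6: at line 5 remove [jqjk,tzrn] add [gpu,sgfl,ihqv] -> 13 lines: gbxj oqa twzjq lnb sun gpu sgfl ihqv tkg mhqu kxwmk drbg nxlmo

Answer: gbxj
oqa
twzjq
lnb
sun
gpu
sgfl
ihqv
tkg
mhqu
kxwmk
drbg
nxlmo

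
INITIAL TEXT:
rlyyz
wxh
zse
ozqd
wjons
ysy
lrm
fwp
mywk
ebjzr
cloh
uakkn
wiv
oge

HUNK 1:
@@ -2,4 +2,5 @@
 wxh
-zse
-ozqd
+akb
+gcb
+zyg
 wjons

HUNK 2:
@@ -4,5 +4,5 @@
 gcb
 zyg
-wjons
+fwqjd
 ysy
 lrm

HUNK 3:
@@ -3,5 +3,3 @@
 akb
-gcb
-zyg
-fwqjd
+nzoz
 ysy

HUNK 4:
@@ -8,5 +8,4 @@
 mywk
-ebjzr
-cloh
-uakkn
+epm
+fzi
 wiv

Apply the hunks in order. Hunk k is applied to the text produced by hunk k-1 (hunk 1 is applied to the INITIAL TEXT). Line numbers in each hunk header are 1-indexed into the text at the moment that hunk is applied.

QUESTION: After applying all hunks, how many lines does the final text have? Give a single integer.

Hunk 1: at line 2 remove [zse,ozqd] add [akb,gcb,zyg] -> 15 lines: rlyyz wxh akb gcb zyg wjons ysy lrm fwp mywk ebjzr cloh uakkn wiv oge
Hunk 2: at line 4 remove [wjons] add [fwqjd] -> 15 lines: rlyyz wxh akb gcb zyg fwqjd ysy lrm fwp mywk ebjzr cloh uakkn wiv oge
Hunk 3: at line 3 remove [gcb,zyg,fwqjd] add [nzoz] -> 13 lines: rlyyz wxh akb nzoz ysy lrm fwp mywk ebjzr cloh uakkn wiv oge
Hunk 4: at line 8 remove [ebjzr,cloh,uakkn] add [epm,fzi] -> 12 lines: rlyyz wxh akb nzoz ysy lrm fwp mywk epm fzi wiv oge
Final line count: 12

Answer: 12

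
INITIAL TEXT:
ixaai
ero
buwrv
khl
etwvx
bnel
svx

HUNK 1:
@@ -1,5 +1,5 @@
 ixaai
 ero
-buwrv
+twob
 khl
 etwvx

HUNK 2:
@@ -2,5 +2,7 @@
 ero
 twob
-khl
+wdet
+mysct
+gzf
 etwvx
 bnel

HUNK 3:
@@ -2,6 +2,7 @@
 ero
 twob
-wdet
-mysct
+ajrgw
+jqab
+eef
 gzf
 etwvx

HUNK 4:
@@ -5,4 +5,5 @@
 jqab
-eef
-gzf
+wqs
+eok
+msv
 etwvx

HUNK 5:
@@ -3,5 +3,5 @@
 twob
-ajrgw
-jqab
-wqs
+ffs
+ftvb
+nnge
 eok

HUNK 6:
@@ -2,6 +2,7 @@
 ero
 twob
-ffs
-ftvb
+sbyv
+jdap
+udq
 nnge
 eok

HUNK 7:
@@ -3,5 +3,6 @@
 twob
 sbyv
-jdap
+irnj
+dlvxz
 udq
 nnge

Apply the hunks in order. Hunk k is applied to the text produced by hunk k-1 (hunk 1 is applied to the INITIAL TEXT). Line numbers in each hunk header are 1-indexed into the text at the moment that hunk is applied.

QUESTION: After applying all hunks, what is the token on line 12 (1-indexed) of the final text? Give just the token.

Answer: bnel

Derivation:
Hunk 1: at line 1 remove [buwrv] add [twob] -> 7 lines: ixaai ero twob khl etwvx bnel svx
Hunk 2: at line 2 remove [khl] add [wdet,mysct,gzf] -> 9 lines: ixaai ero twob wdet mysct gzf etwvx bnel svx
Hunk 3: at line 2 remove [wdet,mysct] add [ajrgw,jqab,eef] -> 10 lines: ixaai ero twob ajrgw jqab eef gzf etwvx bnel svx
Hunk 4: at line 5 remove [eef,gzf] add [wqs,eok,msv] -> 11 lines: ixaai ero twob ajrgw jqab wqs eok msv etwvx bnel svx
Hunk 5: at line 3 remove [ajrgw,jqab,wqs] add [ffs,ftvb,nnge] -> 11 lines: ixaai ero twob ffs ftvb nnge eok msv etwvx bnel svx
Hunk 6: at line 2 remove [ffs,ftvb] add [sbyv,jdap,udq] -> 12 lines: ixaai ero twob sbyv jdap udq nnge eok msv etwvx bnel svx
Hunk 7: at line 3 remove [jdap] add [irnj,dlvxz] -> 13 lines: ixaai ero twob sbyv irnj dlvxz udq nnge eok msv etwvx bnel svx
Final line 12: bnel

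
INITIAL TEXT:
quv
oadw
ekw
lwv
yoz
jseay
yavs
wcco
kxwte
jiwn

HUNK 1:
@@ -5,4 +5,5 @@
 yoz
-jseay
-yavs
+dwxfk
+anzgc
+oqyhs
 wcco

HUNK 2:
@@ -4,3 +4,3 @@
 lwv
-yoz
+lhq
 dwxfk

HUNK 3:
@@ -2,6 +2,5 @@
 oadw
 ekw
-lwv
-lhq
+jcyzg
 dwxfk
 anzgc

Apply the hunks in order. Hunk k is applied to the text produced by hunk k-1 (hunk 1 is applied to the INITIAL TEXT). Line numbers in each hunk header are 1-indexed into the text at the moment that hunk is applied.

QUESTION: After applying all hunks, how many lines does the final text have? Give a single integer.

Hunk 1: at line 5 remove [jseay,yavs] add [dwxfk,anzgc,oqyhs] -> 11 lines: quv oadw ekw lwv yoz dwxfk anzgc oqyhs wcco kxwte jiwn
Hunk 2: at line 4 remove [yoz] add [lhq] -> 11 lines: quv oadw ekw lwv lhq dwxfk anzgc oqyhs wcco kxwte jiwn
Hunk 3: at line 2 remove [lwv,lhq] add [jcyzg] -> 10 lines: quv oadw ekw jcyzg dwxfk anzgc oqyhs wcco kxwte jiwn
Final line count: 10

Answer: 10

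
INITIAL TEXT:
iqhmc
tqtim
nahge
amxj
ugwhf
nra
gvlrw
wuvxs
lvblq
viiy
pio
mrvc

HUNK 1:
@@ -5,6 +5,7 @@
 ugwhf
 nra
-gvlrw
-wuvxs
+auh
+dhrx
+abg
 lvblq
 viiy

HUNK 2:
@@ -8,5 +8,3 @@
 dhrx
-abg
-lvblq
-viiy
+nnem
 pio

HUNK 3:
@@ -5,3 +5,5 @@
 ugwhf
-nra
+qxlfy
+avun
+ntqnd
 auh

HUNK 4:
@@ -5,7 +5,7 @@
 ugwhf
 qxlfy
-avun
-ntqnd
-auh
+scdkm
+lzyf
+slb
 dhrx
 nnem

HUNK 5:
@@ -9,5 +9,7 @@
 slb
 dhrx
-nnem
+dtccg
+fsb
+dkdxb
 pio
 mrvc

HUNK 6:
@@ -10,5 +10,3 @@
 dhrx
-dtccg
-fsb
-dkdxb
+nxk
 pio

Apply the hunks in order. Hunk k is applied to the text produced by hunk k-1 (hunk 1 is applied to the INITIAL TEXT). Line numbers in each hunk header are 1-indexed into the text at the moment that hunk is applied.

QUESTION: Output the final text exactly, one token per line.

Answer: iqhmc
tqtim
nahge
amxj
ugwhf
qxlfy
scdkm
lzyf
slb
dhrx
nxk
pio
mrvc

Derivation:
Hunk 1: at line 5 remove [gvlrw,wuvxs] add [auh,dhrx,abg] -> 13 lines: iqhmc tqtim nahge amxj ugwhf nra auh dhrx abg lvblq viiy pio mrvc
Hunk 2: at line 8 remove [abg,lvblq,viiy] add [nnem] -> 11 lines: iqhmc tqtim nahge amxj ugwhf nra auh dhrx nnem pio mrvc
Hunk 3: at line 5 remove [nra] add [qxlfy,avun,ntqnd] -> 13 lines: iqhmc tqtim nahge amxj ugwhf qxlfy avun ntqnd auh dhrx nnem pio mrvc
Hunk 4: at line 5 remove [avun,ntqnd,auh] add [scdkm,lzyf,slb] -> 13 lines: iqhmc tqtim nahge amxj ugwhf qxlfy scdkm lzyf slb dhrx nnem pio mrvc
Hunk 5: at line 9 remove [nnem] add [dtccg,fsb,dkdxb] -> 15 lines: iqhmc tqtim nahge amxj ugwhf qxlfy scdkm lzyf slb dhrx dtccg fsb dkdxb pio mrvc
Hunk 6: at line 10 remove [dtccg,fsb,dkdxb] add [nxk] -> 13 lines: iqhmc tqtim nahge amxj ugwhf qxlfy scdkm lzyf slb dhrx nxk pio mrvc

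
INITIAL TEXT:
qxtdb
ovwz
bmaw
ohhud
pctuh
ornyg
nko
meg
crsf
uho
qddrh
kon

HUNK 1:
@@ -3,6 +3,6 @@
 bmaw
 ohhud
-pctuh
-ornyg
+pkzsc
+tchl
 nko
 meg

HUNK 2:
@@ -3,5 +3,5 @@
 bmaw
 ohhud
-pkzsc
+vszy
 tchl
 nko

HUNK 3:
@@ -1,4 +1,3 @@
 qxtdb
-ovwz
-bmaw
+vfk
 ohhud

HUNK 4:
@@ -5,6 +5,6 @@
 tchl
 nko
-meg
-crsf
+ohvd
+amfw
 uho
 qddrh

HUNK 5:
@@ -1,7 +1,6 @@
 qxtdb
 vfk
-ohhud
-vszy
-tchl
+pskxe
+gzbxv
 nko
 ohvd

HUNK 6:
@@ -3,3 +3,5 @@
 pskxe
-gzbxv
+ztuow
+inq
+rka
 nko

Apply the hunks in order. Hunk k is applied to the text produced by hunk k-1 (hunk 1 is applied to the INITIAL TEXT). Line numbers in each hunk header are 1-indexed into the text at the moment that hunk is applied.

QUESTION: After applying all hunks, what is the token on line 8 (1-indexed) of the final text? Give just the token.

Hunk 1: at line 3 remove [pctuh,ornyg] add [pkzsc,tchl] -> 12 lines: qxtdb ovwz bmaw ohhud pkzsc tchl nko meg crsf uho qddrh kon
Hunk 2: at line 3 remove [pkzsc] add [vszy] -> 12 lines: qxtdb ovwz bmaw ohhud vszy tchl nko meg crsf uho qddrh kon
Hunk 3: at line 1 remove [ovwz,bmaw] add [vfk] -> 11 lines: qxtdb vfk ohhud vszy tchl nko meg crsf uho qddrh kon
Hunk 4: at line 5 remove [meg,crsf] add [ohvd,amfw] -> 11 lines: qxtdb vfk ohhud vszy tchl nko ohvd amfw uho qddrh kon
Hunk 5: at line 1 remove [ohhud,vszy,tchl] add [pskxe,gzbxv] -> 10 lines: qxtdb vfk pskxe gzbxv nko ohvd amfw uho qddrh kon
Hunk 6: at line 3 remove [gzbxv] add [ztuow,inq,rka] -> 12 lines: qxtdb vfk pskxe ztuow inq rka nko ohvd amfw uho qddrh kon
Final line 8: ohvd

Answer: ohvd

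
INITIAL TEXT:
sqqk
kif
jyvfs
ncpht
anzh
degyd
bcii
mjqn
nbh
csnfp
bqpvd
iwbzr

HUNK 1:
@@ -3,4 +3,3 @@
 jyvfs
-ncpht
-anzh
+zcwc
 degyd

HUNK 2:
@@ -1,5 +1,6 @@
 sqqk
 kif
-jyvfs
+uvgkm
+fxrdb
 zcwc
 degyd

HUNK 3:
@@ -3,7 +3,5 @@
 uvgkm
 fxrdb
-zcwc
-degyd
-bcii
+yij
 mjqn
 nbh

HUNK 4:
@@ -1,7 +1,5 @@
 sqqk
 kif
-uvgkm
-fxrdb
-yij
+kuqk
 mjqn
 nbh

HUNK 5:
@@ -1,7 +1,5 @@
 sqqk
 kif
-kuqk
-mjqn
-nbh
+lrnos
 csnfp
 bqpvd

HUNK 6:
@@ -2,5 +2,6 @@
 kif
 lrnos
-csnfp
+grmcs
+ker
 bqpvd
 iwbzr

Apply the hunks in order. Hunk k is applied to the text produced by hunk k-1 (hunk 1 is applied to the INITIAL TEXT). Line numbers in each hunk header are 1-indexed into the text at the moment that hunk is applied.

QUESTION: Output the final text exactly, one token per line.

Hunk 1: at line 3 remove [ncpht,anzh] add [zcwc] -> 11 lines: sqqk kif jyvfs zcwc degyd bcii mjqn nbh csnfp bqpvd iwbzr
Hunk 2: at line 1 remove [jyvfs] add [uvgkm,fxrdb] -> 12 lines: sqqk kif uvgkm fxrdb zcwc degyd bcii mjqn nbh csnfp bqpvd iwbzr
Hunk 3: at line 3 remove [zcwc,degyd,bcii] add [yij] -> 10 lines: sqqk kif uvgkm fxrdb yij mjqn nbh csnfp bqpvd iwbzr
Hunk 4: at line 1 remove [uvgkm,fxrdb,yij] add [kuqk] -> 8 lines: sqqk kif kuqk mjqn nbh csnfp bqpvd iwbzr
Hunk 5: at line 1 remove [kuqk,mjqn,nbh] add [lrnos] -> 6 lines: sqqk kif lrnos csnfp bqpvd iwbzr
Hunk 6: at line 2 remove [csnfp] add [grmcs,ker] -> 7 lines: sqqk kif lrnos grmcs ker bqpvd iwbzr

Answer: sqqk
kif
lrnos
grmcs
ker
bqpvd
iwbzr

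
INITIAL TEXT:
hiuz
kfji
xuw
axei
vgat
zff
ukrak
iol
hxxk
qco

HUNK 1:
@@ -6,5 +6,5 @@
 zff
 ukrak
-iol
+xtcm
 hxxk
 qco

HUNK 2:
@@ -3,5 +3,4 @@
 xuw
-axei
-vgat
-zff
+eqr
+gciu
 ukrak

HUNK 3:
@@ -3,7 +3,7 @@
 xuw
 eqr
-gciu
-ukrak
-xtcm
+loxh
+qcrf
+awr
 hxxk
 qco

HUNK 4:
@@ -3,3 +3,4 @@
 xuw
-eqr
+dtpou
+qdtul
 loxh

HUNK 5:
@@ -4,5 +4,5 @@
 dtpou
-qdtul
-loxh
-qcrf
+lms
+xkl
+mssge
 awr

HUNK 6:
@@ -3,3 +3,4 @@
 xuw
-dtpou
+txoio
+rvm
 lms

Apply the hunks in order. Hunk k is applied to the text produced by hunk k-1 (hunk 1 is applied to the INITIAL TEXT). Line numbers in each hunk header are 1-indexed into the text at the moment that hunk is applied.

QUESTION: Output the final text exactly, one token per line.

Hunk 1: at line 6 remove [iol] add [xtcm] -> 10 lines: hiuz kfji xuw axei vgat zff ukrak xtcm hxxk qco
Hunk 2: at line 3 remove [axei,vgat,zff] add [eqr,gciu] -> 9 lines: hiuz kfji xuw eqr gciu ukrak xtcm hxxk qco
Hunk 3: at line 3 remove [gciu,ukrak,xtcm] add [loxh,qcrf,awr] -> 9 lines: hiuz kfji xuw eqr loxh qcrf awr hxxk qco
Hunk 4: at line 3 remove [eqr] add [dtpou,qdtul] -> 10 lines: hiuz kfji xuw dtpou qdtul loxh qcrf awr hxxk qco
Hunk 5: at line 4 remove [qdtul,loxh,qcrf] add [lms,xkl,mssge] -> 10 lines: hiuz kfji xuw dtpou lms xkl mssge awr hxxk qco
Hunk 6: at line 3 remove [dtpou] add [txoio,rvm] -> 11 lines: hiuz kfji xuw txoio rvm lms xkl mssge awr hxxk qco

Answer: hiuz
kfji
xuw
txoio
rvm
lms
xkl
mssge
awr
hxxk
qco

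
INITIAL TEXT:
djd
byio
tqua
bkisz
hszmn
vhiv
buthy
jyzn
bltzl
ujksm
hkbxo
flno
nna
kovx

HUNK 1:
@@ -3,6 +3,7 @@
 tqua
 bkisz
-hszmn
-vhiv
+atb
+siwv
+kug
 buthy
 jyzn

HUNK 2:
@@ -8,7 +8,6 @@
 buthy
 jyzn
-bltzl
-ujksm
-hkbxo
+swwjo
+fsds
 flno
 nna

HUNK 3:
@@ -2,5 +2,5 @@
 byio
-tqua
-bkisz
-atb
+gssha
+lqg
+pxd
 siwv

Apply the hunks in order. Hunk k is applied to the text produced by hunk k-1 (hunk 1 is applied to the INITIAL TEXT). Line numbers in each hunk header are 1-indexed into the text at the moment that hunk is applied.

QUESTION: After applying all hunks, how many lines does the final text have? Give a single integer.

Answer: 14

Derivation:
Hunk 1: at line 3 remove [hszmn,vhiv] add [atb,siwv,kug] -> 15 lines: djd byio tqua bkisz atb siwv kug buthy jyzn bltzl ujksm hkbxo flno nna kovx
Hunk 2: at line 8 remove [bltzl,ujksm,hkbxo] add [swwjo,fsds] -> 14 lines: djd byio tqua bkisz atb siwv kug buthy jyzn swwjo fsds flno nna kovx
Hunk 3: at line 2 remove [tqua,bkisz,atb] add [gssha,lqg,pxd] -> 14 lines: djd byio gssha lqg pxd siwv kug buthy jyzn swwjo fsds flno nna kovx
Final line count: 14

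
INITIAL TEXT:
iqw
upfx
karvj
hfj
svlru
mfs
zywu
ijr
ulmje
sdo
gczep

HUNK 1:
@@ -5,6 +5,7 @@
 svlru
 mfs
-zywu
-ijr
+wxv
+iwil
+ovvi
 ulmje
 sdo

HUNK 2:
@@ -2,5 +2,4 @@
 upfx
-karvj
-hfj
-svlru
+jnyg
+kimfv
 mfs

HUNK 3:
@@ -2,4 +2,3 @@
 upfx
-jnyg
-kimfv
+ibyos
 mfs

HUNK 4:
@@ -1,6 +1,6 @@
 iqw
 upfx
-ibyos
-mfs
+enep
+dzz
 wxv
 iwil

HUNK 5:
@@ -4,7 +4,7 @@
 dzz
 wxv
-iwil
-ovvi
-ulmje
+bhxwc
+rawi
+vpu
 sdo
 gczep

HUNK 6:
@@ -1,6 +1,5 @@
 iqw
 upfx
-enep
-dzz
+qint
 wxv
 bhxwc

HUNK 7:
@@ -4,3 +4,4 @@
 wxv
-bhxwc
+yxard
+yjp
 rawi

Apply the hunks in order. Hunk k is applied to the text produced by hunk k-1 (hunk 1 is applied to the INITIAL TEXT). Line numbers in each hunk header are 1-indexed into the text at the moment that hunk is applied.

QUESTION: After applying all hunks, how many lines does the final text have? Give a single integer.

Hunk 1: at line 5 remove [zywu,ijr] add [wxv,iwil,ovvi] -> 12 lines: iqw upfx karvj hfj svlru mfs wxv iwil ovvi ulmje sdo gczep
Hunk 2: at line 2 remove [karvj,hfj,svlru] add [jnyg,kimfv] -> 11 lines: iqw upfx jnyg kimfv mfs wxv iwil ovvi ulmje sdo gczep
Hunk 3: at line 2 remove [jnyg,kimfv] add [ibyos] -> 10 lines: iqw upfx ibyos mfs wxv iwil ovvi ulmje sdo gczep
Hunk 4: at line 1 remove [ibyos,mfs] add [enep,dzz] -> 10 lines: iqw upfx enep dzz wxv iwil ovvi ulmje sdo gczep
Hunk 5: at line 4 remove [iwil,ovvi,ulmje] add [bhxwc,rawi,vpu] -> 10 lines: iqw upfx enep dzz wxv bhxwc rawi vpu sdo gczep
Hunk 6: at line 1 remove [enep,dzz] add [qint] -> 9 lines: iqw upfx qint wxv bhxwc rawi vpu sdo gczep
Hunk 7: at line 4 remove [bhxwc] add [yxard,yjp] -> 10 lines: iqw upfx qint wxv yxard yjp rawi vpu sdo gczep
Final line count: 10

Answer: 10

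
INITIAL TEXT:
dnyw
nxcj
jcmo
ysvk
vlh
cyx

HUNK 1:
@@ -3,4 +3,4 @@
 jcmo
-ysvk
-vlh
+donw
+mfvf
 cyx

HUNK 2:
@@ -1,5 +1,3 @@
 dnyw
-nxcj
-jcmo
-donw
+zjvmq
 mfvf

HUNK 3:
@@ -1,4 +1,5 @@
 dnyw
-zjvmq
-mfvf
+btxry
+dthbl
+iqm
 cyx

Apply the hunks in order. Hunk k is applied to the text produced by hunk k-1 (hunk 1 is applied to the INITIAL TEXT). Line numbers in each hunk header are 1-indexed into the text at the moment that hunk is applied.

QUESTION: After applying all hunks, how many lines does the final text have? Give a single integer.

Hunk 1: at line 3 remove [ysvk,vlh] add [donw,mfvf] -> 6 lines: dnyw nxcj jcmo donw mfvf cyx
Hunk 2: at line 1 remove [nxcj,jcmo,donw] add [zjvmq] -> 4 lines: dnyw zjvmq mfvf cyx
Hunk 3: at line 1 remove [zjvmq,mfvf] add [btxry,dthbl,iqm] -> 5 lines: dnyw btxry dthbl iqm cyx
Final line count: 5

Answer: 5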